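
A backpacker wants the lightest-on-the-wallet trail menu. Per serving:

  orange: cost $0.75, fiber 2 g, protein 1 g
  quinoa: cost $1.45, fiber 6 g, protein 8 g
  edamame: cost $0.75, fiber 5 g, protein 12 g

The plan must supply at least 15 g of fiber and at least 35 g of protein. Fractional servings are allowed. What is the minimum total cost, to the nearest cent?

orange only: max(15/2, 35/1) = 35 servings → $26.25.
quinoa only: max(15/6, 35/8) = 4.375 servings → $6.34.
edamame only: max(15/5, 35/12) = 3 servings → $2.25.
orange + quinoa with both targets exact would need a negative amount; discard.
orange + edamame with both tight: 0.2632 servings and 2.895 servings → $2.37.
quinoa + edamame with both tight: 0.1562 servings and 2.812 servings → $2.34.
The minimum over all feasible corners is $2.25.

$2.25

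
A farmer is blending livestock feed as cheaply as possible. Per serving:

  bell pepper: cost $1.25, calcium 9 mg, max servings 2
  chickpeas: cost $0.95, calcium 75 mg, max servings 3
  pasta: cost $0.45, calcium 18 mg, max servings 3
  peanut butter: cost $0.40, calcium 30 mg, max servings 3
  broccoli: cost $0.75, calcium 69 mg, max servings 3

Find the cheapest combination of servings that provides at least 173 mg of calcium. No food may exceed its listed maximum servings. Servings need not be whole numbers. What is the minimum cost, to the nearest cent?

Cost per mg of calcium: broccoli $0.0109, chickpeas $0.0127, peanut butter $0.0133, pasta $0.0250, bell pepper $0.1389.
Take 2.507 servings of broccoli: +173.0 mg calcium for $1.88 (total $1.88, still need 0.0 mg).
Greedy by cheapest-per-mg is optimal for a single linear constraint, so the minimum cost is $1.88.

$1.88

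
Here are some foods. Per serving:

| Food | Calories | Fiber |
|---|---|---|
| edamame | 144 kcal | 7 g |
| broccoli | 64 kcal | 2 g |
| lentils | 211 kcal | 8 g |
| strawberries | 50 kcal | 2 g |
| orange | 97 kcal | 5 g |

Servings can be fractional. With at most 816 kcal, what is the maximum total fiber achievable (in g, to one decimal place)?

Fiber per kcal: orange 0.05155, edamame 0.04861, strawberries 0.04, lentils 0.03791, broccoli 0.03125.
With no serving limits, spend the whole calories allowance on orange: 816 kcal / 97 kcal × 5 g = 42.1 g.

42.1 g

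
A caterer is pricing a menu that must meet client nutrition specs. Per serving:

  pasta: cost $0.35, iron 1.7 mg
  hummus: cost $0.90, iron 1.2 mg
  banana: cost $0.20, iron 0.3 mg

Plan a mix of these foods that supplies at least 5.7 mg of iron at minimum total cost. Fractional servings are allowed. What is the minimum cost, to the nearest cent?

Cost per mg of iron: pasta $0.2059, banana $0.6667, hummus $0.7500.
With no serving limits, use only pasta: 5.7 mg / 1.7 mg = 3.353 servings × $0.35 = $1.17.

$1.17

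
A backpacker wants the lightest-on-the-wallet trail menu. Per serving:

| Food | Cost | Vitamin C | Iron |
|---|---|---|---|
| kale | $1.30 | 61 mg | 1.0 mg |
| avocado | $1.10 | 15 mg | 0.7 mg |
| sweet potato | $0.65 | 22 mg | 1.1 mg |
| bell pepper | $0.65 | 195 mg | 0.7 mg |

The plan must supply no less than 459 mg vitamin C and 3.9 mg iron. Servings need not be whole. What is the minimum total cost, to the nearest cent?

$2.80

Two binding constraints pin down two serving amounts, so the optimal mix uses at most two foods. The candidates are each food alone (scaled to the tighter of vitamin C/iron) and each pair with both constraints tight.
kale only: max(459/61, 3.9/1.0) = 7.525 servings → $9.78.
avocado only: max(459/15, 3.9/0.7) = 30.6 servings → $33.66.
sweet potato only: max(459/22, 3.9/1.1) = 20.86 servings → $13.56.
bell pepper only: max(459/195, 3.9/0.7) = 5.571 servings → $3.62.
kale + avocado: the both-tight solution has a negative serving — not a feasible corner.
kale + sweet potato: intersection lies outside the first quadrant.
kale + bell pepper with both tight: 2.884 servings and 1.452 servings → $4.69.
avocado + sweet potato: the both-tight solution has a negative serving — not a feasible corner.
avocado + bell pepper with both tight: 3.486 servings and 2.086 servings → $5.19.
sweet potato + bell pepper with both tight: 2.206 servings and 2.105 servings → $2.80.
The minimum over all feasible corners is $2.80.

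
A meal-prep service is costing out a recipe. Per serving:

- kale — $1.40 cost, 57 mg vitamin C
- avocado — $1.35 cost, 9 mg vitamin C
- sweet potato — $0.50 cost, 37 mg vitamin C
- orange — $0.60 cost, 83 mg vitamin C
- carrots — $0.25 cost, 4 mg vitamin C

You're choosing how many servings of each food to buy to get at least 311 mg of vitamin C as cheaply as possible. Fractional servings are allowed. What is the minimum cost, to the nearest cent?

Cost per mg of vitamin C: orange $0.0072, sweet potato $0.0135, kale $0.0246, carrots $0.0625, avocado $0.1500.
With no serving limits, use only orange: 311 mg / 83 mg = 3.747 servings × $0.60 = $2.25.

$2.25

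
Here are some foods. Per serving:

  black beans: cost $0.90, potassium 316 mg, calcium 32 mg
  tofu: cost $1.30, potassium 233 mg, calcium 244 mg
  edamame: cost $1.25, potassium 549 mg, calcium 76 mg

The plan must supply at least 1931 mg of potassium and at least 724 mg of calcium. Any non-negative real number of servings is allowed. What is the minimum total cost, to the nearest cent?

$6.06

At the optimum either one food covers both requirements or two foods hit both targets exactly; no other combination can be cheaper.
black beans only: max(1931/316, 724/32) = 22.62 servings → $20.36.
tofu only: max(1931/233, 724/244) = 8.288 servings → $10.77.
edamame only: max(1931/549, 724/76) = 9.526 servings → $11.91.
black beans + tofu with both tight: 4.343 servings and 2.398 servings → $7.03.
black beans + edamame: the both-tight solution has a negative serving — not a feasible corner.
tofu + edamame with both tight: 2.157 servings and 2.602 servings → $6.06.
The minimum over all feasible corners is $6.06.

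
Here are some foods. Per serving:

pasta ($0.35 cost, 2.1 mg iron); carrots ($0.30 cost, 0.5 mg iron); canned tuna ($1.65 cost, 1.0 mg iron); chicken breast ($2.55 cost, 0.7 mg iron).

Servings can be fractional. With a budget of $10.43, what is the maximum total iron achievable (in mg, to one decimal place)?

Iron per dollar: pasta 6, carrots 1.667, canned tuna 0.6061, chicken breast 0.2745.
With no serving limits, spend the whole cost allowance on pasta: $10.43 / $0.35 × 2.1 mg = 62.6 mg.

62.6 mg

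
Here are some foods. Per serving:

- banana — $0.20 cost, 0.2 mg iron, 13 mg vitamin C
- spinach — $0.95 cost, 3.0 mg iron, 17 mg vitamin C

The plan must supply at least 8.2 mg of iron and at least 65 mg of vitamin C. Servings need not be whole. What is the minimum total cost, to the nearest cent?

banana only: max(8.2/0.2, 65/13) = 41 servings → $8.20.
spinach only: max(8.2/3.0, 65/17) = 3.824 servings → $3.63.
banana + spinach with both tight: 1.562 servings and 2.629 servings → $2.81.
Cheapest feasible corner: $2.81.

$2.81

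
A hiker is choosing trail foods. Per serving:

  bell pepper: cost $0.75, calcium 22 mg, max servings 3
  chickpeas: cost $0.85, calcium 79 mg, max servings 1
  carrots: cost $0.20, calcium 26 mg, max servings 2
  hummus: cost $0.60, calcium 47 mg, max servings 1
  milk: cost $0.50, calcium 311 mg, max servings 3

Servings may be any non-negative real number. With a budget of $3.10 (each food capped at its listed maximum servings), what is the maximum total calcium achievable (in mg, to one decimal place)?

1091.4 mg

Calcium per dollar: milk 622, carrots 130, chickpeas 92.94, hummus 78.33, bell pepper 29.33.
Take 3 servings of milk: spends $1.50, +933.0 mg calcium (running total 933.0 mg).
Take 2 servings of carrots: spends $0.40, +52.0 mg calcium (running total 985.0 mg).
Take 1 serving of chickpeas: spends $0.85, +79.0 mg calcium (running total 1064.0 mg).
Take 0.5833 servings of hummus: spends $0.35, +27.4 mg calcium (running total 1091.4 mg).
Filling greedily by calcium-per-dollar is optimal for one linear limit, giving 1091.4 mg.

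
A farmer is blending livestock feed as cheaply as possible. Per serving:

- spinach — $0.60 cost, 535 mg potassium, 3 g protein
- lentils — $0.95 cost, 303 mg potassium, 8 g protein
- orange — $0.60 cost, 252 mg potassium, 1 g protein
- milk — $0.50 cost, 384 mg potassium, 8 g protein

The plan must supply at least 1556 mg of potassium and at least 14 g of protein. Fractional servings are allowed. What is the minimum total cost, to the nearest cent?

$1.81

The cheapest plan sits at a corner of the feasible region — with two constraints it uses at most two foods.
spinach only: max(1556/535, 14/3) = 4.667 servings → $2.80.
lentils only: max(1556/303, 14/8) = 5.135 servings → $4.88.
orange only: max(1556/252, 14/1) = 14 servings → $8.40.
milk only: max(1556/384, 14/8) = 4.052 servings → $2.03.
spinach + lentils with both tight: 2.434 servings and 0.8371 servings → $2.26.
spinach + orange: the both-tight solution has a negative serving — not a feasible corner.
spinach + milk with both tight: 2.261 servings and 0.9022 servings → $1.81.
lentils + orange with both tight: 1.151 servings and 4.79 servings → $3.97.
lentils + milk with both targets exact would need a negative amount; discard.
orange + milk with both tight: 4.333 servings and 1.208 servings → $3.20.
The minimum over all feasible corners is $1.81.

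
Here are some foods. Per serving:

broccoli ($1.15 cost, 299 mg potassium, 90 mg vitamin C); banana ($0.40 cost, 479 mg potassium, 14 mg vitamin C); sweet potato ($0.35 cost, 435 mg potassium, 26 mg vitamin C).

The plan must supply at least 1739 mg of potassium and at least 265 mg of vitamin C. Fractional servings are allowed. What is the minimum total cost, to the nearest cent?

broccoli only: max(1739/299, 265/90) = 5.816 servings → $6.69.
banana only: max(1739/479, 265/14) = 18.93 servings → $7.57.
sweet potato only: max(1739/435, 265/26) = 10.19 servings → $3.57.
broccoli + banana with both tight: 2.636 servings and 1.985 servings → $3.83.
broccoli + sweet potato with both tight: 2.233 servings and 2.463 servings → $3.43.
banana + sweet potato with both targets exact would need a negative amount; discard.
Cheapest feasible corner: $3.43.

$3.43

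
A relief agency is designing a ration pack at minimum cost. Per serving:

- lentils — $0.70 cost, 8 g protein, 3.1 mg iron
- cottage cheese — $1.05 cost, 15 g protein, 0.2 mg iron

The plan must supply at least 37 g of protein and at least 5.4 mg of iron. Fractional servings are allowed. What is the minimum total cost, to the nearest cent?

$2.82

Check every corner: each single food scaled to meet both minima, and each pair solved so both constraints bind.
lentils only: max(37/8, 5.4/3.1) = 4.625 servings → $3.24.
cottage cheese only: max(37/15, 5.4/0.2) = 27 servings → $28.35.
lentils + cottage cheese with both tight: 1.639 servings and 1.592 servings → $2.82.
So the least-cost plan costs $2.82.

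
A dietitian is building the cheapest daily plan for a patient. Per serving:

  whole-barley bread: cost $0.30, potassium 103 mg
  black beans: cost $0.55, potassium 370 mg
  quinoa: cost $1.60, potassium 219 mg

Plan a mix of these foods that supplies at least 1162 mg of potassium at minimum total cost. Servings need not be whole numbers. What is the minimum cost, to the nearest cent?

$1.73

Cost per mg of potassium: black beans $0.0015, whole-barley bread $0.0029, quinoa $0.0073.
With no serving limits, use only black beans: 1162 mg / 370 mg = 3.141 servings × $0.55 = $1.73.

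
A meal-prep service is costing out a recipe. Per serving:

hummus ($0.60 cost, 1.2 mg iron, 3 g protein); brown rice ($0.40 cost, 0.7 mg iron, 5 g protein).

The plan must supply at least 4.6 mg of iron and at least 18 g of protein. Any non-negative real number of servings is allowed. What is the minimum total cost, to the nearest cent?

$2.40

A basic optimal solution has at most two foods positive. Try each food alone and each pair with both targets met exactly.
hummus only: max(4.6/1.2, 18/3) = 6 servings → $3.60.
brown rice only: max(4.6/0.7, 18/5) = 6.571 servings → $2.63.
hummus + brown rice with both tight: 2.667 servings and 2 servings → $2.40.
So the least-cost plan costs $2.40.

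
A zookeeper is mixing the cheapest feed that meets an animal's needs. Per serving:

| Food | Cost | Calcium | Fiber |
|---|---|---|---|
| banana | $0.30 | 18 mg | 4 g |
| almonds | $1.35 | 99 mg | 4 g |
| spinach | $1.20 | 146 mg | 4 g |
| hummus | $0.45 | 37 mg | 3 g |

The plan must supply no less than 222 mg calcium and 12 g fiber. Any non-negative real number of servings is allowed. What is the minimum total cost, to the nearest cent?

An LP optimum is at a vertex; with two nutrient constraints at most two foods are used. Check each candidate.
banana only: max(222/18, 12/4) = 12.33 servings → $3.70.
almonds only: max(222/99, 12/4) = 3 servings → $4.05.
spinach only: max(222/146, 12/4) = 3 servings → $3.60.
hummus only: max(222/37, 12/3) = 6 servings → $2.70.
banana + almonds with both tight: 0.9259 servings and 2.074 servings → $3.08.
banana + spinach with both tight: 1.688 servings and 1.312 servings → $2.08.
banana + hummus: intersection lies outside the first quadrant.
almonds + spinach: the both-tight solution has a negative serving — not a feasible corner.
almonds + hummus with both tight: 1.49 servings and 2.013 servings → $2.92.
spinach + hummus with both tight: 0.7655 servings and 2.979 servings → $2.26.
So the least-cost plan costs $2.08.

$2.08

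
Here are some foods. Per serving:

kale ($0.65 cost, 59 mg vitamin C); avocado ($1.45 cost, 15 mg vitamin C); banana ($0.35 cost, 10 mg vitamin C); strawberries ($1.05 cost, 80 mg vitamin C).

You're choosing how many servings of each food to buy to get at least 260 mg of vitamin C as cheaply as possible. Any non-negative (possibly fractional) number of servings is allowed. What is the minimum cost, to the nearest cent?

$2.86

Cost per mg of vitamin C: kale $0.0110, strawberries $0.0131, banana $0.0350, avocado $0.0967.
With no serving limits, use only kale: 260 mg / 59 mg = 4.407 servings × $0.65 = $2.86.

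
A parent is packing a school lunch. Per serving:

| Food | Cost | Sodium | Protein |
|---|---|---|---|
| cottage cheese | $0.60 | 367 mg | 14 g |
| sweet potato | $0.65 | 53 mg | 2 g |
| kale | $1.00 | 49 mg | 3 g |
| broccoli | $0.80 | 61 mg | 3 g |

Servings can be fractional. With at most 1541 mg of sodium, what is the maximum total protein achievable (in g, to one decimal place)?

94.3 g

Protein per mg sodium: kale 0.06122, broccoli 0.04918, cottage cheese 0.03815, sweet potato 0.03774.
With no serving limits, spend the whole sodium allowance on kale: 1541 mg / 49 mg × 3 g = 94.3 g.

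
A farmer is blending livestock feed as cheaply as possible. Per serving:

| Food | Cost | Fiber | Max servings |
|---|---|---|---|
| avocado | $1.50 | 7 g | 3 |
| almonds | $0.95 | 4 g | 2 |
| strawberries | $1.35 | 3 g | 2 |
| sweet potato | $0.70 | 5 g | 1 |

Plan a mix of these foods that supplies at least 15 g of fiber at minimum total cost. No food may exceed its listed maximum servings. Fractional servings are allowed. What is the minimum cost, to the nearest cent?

$2.84

Cost per g of fiber: sweet potato $0.1400, avocado $0.2143, almonds $0.2375, strawberries $0.4500.
Take 1 serving of sweet potato: +5.0 g fiber for $0.70 (total $0.70, still need 10.0 g).
Take 1.429 servings of avocado: +10.0 g fiber for $2.14 (total $2.84, still need 0.0 g).
Greedy by cheapest-per-g is optimal for a single linear constraint, so the minimum cost is $2.84.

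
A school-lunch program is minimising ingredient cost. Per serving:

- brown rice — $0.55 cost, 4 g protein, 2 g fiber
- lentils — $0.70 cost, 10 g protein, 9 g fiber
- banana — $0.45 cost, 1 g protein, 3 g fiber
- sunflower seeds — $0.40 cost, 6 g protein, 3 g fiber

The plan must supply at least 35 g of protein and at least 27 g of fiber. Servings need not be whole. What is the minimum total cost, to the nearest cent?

Minimising a linear cost over {protein ≥ 35, fiber ≥ 27, servings ≥ 0} — the optimum is at a vertex, using one or two foods.
brown rice only: max(35/4, 27/2) = 13.5 servings → $7.42.
lentils only: max(35/10, 27/9) = 3.5 servings → $2.45.
banana only: max(35/1, 27/3) = 35 servings → $15.75.
sunflower seeds only: max(35/6, 27/3) = 9 servings → $3.60.
brown rice + lentils with both tight: 2.812 servings and 2.375 servings → $3.21.
brown rice + banana with both tight: 7.8 servings and 3.8 servings → $6.00.
brown rice + sunflower seeds (both tight): parallel constraints — no distinct corner.
lentils + banana: the both-tight solution has a negative serving — not a feasible corner.
lentils + sunflower seeds with both tight: 2.375 servings and 1.875 servings → $2.41.
banana + sunflower seeds with both tight: 3.8 servings and 5.2 servings → $3.79.
The minimum over all feasible corners is $2.41.

$2.41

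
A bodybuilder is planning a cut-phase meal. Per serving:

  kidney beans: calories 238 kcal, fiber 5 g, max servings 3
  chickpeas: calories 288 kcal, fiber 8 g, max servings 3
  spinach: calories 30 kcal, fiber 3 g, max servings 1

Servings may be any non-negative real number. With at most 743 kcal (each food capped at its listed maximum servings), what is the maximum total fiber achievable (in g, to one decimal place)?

22.8 g

Fiber per kcal: spinach 0.1, chickpeas 0.02778, kidney beans 0.02101.
Take 1 serving of spinach: uses 30 kcal, +3.0 g fiber (running total 3.0 g).
Take 2.476 servings of chickpeas: uses 713 kcal, +19.8 g fiber (running total 22.8 g).
Filling greedily by fiber-per-kcal is optimal for one linear limit, giving 22.8 g.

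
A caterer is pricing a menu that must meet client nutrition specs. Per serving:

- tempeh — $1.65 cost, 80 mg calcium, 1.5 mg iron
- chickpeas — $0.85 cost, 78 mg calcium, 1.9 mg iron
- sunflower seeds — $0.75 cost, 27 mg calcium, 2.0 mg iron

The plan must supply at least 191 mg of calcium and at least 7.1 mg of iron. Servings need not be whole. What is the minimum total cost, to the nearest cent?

At the optimum either one food covers both requirements or two foods hit both targets exactly; no other combination can be cheaper.
tempeh only: max(191/80, 7.1/1.5) = 4.733 servings → $7.81.
chickpeas only: max(191/78, 7.1/1.9) = 3.737 servings → $3.18.
sunflower seeds only: max(191/27, 7.1/2.0) = 7.074 servings → $5.31.
tempeh + chickpeas: intersection lies outside the first quadrant.
tempeh + sunflower seeds with both tight: 1.592 servings and 2.356 servings → $4.39.
chickpeas + sunflower seeds with both tight: 1.818 servings and 1.823 servings → $2.91.
So the least-cost plan costs $2.91.

$2.91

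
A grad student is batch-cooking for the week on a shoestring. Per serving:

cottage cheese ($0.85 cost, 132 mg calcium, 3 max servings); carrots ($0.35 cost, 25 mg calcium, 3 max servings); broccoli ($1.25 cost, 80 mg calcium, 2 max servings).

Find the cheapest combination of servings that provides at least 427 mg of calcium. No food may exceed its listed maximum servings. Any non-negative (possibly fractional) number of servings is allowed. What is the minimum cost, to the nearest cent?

$2.98

Cost per mg of calcium: cottage cheese $0.0064, carrots $0.0140, broccoli $0.0156.
Take 3 servings of cottage cheese: +396.0 mg calcium for $2.55 (total $2.55, still need 31.0 mg).
Take 1.24 servings of carrots: +31.0 mg calcium for $0.43 (total $2.98, still need 0.0 mg).
Filling from the cheapest source first is optimal under one linear minimum: $2.98.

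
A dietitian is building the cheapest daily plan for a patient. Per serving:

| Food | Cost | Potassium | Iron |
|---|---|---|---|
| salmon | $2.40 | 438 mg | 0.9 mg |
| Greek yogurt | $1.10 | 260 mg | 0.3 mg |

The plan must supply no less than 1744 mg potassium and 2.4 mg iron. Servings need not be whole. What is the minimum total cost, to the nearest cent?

$7.92

With two linear requirements the optimum uses one or two foods; enumerate the corners.
salmon only: max(1744/438, 2.4/0.9) = 3.982 servings → $9.56.
Greek yogurt only: max(1744/260, 2.4/0.3) = 8 servings → $8.80.
salmon + Greek yogurt with both tight: 0.9825 servings and 5.053 servings → $7.92.
Cheapest feasible corner: $7.92.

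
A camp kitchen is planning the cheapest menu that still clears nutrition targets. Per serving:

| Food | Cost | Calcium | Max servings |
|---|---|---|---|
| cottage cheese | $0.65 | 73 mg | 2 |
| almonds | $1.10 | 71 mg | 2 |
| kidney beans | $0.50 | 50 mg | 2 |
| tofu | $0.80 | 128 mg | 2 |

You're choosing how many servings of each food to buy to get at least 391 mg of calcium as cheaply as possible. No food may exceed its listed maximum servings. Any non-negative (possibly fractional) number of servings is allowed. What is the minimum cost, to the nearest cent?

$2.80

Cost per mg of calcium: tofu $0.0063, cottage cheese $0.0089, kidney beans $0.0100, almonds $0.0155.
Take 2 servings of tofu: +256.0 mg calcium for $1.60 (total $1.60, still need 135.0 mg).
Take 1.849 servings of cottage cheese: +135.0 mg calcium for $1.20 (total $2.80, still need 0.0 mg).
Filling from the cheapest source first is optimal under one linear minimum: $2.80.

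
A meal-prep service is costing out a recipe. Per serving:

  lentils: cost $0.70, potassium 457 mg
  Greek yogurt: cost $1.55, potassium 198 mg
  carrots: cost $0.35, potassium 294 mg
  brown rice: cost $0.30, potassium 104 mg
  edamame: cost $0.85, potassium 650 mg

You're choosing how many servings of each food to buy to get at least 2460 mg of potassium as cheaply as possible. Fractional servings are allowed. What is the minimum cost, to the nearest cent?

Cost per mg of potassium: carrots $0.0012, edamame $0.0013, lentils $0.0015, brown rice $0.0029, Greek yogurt $0.0078.
With no serving limits, use only carrots: 2460 mg / 294 mg = 8.367 servings × $0.35 = $2.93.

$2.93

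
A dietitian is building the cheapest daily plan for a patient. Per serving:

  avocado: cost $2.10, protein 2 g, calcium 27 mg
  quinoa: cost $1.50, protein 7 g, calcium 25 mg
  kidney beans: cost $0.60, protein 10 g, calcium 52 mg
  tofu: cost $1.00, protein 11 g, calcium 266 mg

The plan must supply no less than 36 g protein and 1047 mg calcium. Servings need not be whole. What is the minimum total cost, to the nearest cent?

An LP optimum is at a vertex; with two nutrient constraints at most two foods are used. Check each candidate.
avocado only: max(36/2, 1047/27) = 38.78 servings → $81.43.
quinoa only: max(36/7, 1047/25) = 41.88 servings → $62.82.
kidney beans only: max(36/10, 1047/52) = 20.13 servings → $12.08.
tofu only: max(36/11, 1047/266) = 3.936 servings → $3.94.
avocado + quinoa: the both-tight solution has a negative serving — not a feasible corner.
avocado + kidney beans: the both-tight solution has a negative serving — not a feasible corner.
avocado + tofu with both targets exact would need a negative amount; discard.
quinoa + kidney beans: intersection lies outside the first quadrant.
quinoa + tofu with both targets exact would need a negative amount; discard.
kidney beans + tofu: the both-tight solution has a negative serving — not a feasible corner.
So the least-cost plan costs $3.94.

$3.94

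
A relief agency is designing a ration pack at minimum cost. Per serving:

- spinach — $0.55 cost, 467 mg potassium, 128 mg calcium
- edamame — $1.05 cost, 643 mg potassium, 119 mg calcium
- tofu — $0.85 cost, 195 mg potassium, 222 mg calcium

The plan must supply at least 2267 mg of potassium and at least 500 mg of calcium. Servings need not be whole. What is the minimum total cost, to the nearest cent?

$2.67

At the optimum either one food covers both requirements or two foods hit both targets exactly; no other combination can be cheaper.
spinach only: max(2267/467, 500/128) = 4.854 servings → $2.67.
edamame only: max(2267/643, 500/119) = 4.202 servings → $4.41.
tofu only: max(2267/195, 500/222) = 11.63 servings → $9.88.
spinach + edamame with both tight: 1.935 servings and 2.12 servings → $3.29.
spinach + tofu with both targets exact would need a negative amount; discard.
edamame + tofu with both tight: 3.394 servings and 0.4327 servings → $3.93.
So the least-cost plan costs $2.67.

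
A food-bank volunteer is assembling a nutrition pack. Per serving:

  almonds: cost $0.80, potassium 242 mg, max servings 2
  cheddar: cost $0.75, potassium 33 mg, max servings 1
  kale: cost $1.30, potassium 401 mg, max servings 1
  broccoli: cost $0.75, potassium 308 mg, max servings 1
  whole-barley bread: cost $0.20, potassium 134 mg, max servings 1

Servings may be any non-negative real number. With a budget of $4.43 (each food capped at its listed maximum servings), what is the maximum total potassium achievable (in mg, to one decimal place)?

Potassium per dollar: whole-barley bread 670, broccoli 410.7, kale 308.5, almonds 302.5, cheddar 44.
Take 1 serving of whole-barley bread: spends $0.20, +134.0 mg potassium (running total 134.0 mg).
Take 1 serving of broccoli: spends $0.75, +308.0 mg potassium (running total 442.0 mg).
Take 1 serving of kale: spends $1.30, +401.0 mg potassium (running total 843.0 mg).
Take 2 servings of almonds: spends $1.60, +484.0 mg potassium (running total 1327.0 mg).
Take 0.7733 servings of cheddar: spends $0.58, +25.5 mg potassium (running total 1352.5 mg).
Greedy by best ratio exhausts the cost allowance optimally: 1352.5 mg.

1352.5 mg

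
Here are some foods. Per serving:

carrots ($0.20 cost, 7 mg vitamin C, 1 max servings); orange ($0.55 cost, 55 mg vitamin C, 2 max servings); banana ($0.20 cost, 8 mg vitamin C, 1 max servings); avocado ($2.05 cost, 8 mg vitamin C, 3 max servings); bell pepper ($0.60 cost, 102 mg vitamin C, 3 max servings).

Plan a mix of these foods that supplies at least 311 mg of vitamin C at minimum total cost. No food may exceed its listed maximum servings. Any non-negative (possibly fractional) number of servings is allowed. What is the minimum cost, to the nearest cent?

Cost per mg of vitamin C: bell pepper $0.0059, orange $0.0100, banana $0.0250, carrots $0.0286, avocado $0.2562.
Take 3 servings of bell pepper: +306.0 mg vitamin C for $1.80 (total $1.80, still need 5.0 mg).
Take 0.09091 servings of orange: +5.0 mg vitamin C for $0.05 (total $1.85, still need 0.0 mg).
Greedy by cheapest-per-mg is optimal for a single linear constraint, so the minimum cost is $1.85.

$1.85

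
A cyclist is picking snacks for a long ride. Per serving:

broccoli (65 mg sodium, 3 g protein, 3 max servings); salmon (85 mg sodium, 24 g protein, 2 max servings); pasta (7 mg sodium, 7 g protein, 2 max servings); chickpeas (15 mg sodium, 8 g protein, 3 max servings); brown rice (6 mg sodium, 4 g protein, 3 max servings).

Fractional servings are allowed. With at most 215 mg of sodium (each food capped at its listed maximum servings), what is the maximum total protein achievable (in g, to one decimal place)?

Protein per mg sodium: pasta 1, brown rice 0.6667, chickpeas 0.5333, salmon 0.2824, broccoli 0.04615.
Take 2 servings of pasta: uses 14 mg sodium, +14.0 g protein (running total 14.0 g).
Take 3 servings of brown rice: uses 18 mg sodium, +12.0 g protein (running total 26.0 g).
Take 3 servings of chickpeas: uses 45 mg sodium, +24.0 g protein (running total 50.0 g).
Take 1.624 servings of salmon: uses 138 mg sodium, +39.0 g protein (running total 89.0 g).
Filling greedily by protein-per-mg sodium is optimal for one linear limit, giving 89.0 g.

89.0 g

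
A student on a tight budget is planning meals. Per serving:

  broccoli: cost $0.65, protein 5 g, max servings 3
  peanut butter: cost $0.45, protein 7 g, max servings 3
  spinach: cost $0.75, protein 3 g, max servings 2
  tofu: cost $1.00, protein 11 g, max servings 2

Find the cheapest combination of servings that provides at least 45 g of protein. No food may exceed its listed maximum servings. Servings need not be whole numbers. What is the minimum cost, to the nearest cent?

$3.61

Cost per g of protein: peanut butter $0.0643, tofu $0.0909, broccoli $0.1300, spinach $0.2500.
Take 3 servings of peanut butter: +21.0 g protein for $1.35 (total $1.35, still need 24.0 g).
Take 2 servings of tofu: +22.0 g protein for $2.00 (total $3.35, still need 2.0 g).
Take 0.4 servings of broccoli: +2.0 g protein for $0.26 (total $3.61, still need 0.0 g).
Filling from the cheapest source first is optimal under one linear minimum: $3.61.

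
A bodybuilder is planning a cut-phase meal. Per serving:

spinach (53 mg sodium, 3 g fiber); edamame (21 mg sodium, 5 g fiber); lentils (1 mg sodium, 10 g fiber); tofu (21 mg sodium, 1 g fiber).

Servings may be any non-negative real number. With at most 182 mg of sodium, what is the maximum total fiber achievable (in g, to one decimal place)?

1820.0 g

Fiber per mg sodium: lentils 10, edamame 0.2381, spinach 0.0566, tofu 0.04762.
With no serving limits, spend the whole sodium allowance on lentils: 182 mg / 1 mg × 10 g = 1820.0 g.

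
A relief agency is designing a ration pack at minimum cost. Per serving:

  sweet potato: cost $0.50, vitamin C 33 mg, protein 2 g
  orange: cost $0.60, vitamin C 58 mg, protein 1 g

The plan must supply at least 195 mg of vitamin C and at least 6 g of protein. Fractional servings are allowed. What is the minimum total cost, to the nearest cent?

sweet potato only: max(195/33, 6/2) = 5.909 servings → $2.95.
orange only: max(195/58, 6/1) = 6 servings → $3.60.
sweet potato + orange with both tight: 1.843 servings and 2.313 servings → $2.31.
Cheapest feasible corner: $2.31.

$2.31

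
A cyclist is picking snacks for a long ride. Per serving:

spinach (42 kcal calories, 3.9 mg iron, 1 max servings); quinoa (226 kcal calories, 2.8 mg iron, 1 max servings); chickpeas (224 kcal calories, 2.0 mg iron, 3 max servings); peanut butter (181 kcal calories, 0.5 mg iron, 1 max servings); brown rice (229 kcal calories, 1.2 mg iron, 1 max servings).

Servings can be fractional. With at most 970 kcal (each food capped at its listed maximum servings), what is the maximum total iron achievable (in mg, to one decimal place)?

Iron per kcal: spinach 0.09286, quinoa 0.01239, chickpeas 0.008929, brown rice 0.00524, peanut butter 0.002762.
Take 1 serving of spinach: uses 42 kcal, +3.9 mg iron (running total 3.9 mg).
Take 1 serving of quinoa: uses 226 kcal, +2.8 mg iron (running total 6.7 mg).
Take 3 servings of chickpeas: uses 672 kcal, +6.0 mg iron (running total 12.7 mg).
Take 0.131 servings of brown rice: uses 30 kcal, +0.2 mg iron (running total 12.9 mg).
Greedy by best ratio exhausts the calories allowance optimally: 12.9 mg.

12.9 mg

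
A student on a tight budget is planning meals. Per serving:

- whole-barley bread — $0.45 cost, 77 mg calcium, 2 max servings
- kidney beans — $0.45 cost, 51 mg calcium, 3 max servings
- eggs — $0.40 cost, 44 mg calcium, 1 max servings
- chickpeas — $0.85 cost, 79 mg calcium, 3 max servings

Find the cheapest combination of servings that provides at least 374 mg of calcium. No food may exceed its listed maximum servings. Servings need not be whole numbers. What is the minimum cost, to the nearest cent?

$2.90

Cost per mg of calcium: whole-barley bread $0.0058, kidney beans $0.0088, eggs $0.0091, chickpeas $0.0108.
Take 2 servings of whole-barley bread: +154.0 mg calcium for $0.90 (total $0.90, still need 220.0 mg).
Take 3 servings of kidney beans: +153.0 mg calcium for $1.35 (total $2.25, still need 67.0 mg).
Take 1 serving of eggs: +44.0 mg calcium for $0.40 (total $2.65, still need 23.0 mg).
Take 0.2911 servings of chickpeas: +23.0 mg calcium for $0.25 (total $2.90, still need 0.0 mg).
Filling from the cheapest source first is optimal under one linear minimum: $2.90.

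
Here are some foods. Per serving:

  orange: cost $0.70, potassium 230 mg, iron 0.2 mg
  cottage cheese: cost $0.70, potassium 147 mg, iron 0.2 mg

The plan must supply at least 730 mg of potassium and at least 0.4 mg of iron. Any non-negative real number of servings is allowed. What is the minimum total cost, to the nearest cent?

At the optimum either one food covers both requirements or two foods hit both targets exactly; no other combination can be cheaper.
orange only: max(730/230, 0.4/0.2) = 3.174 servings → $2.22.
cottage cheese only: max(730/147, 0.4/0.2) = 4.966 servings → $3.48.
orange + cottage cheese with both targets exact would need a negative amount; discard.
So the least-cost plan costs $2.22.

$2.22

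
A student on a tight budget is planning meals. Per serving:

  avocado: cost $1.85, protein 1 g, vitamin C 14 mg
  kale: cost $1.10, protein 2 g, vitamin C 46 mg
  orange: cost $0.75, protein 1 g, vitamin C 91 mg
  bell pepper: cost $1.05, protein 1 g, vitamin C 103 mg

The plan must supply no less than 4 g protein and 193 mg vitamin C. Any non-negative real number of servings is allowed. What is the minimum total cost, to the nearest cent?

$2.50

Check every corner: each single food scaled to meet both minima, and each pair solved so both constraints bind.
avocado only: max(4/1, 193/14) = 13.79 servings → $25.50.
kale only: max(4/2, 193/46) = 4.196 servings → $4.62.
orange only: max(4/1, 193/91) = 4 servings → $3.00.
bell pepper only: max(4/1, 193/103) = 4 servings → $4.20.
avocado + kale: intersection lies outside the first quadrant.
avocado + orange with both tight: 2.221 servings and 1.779 servings → $5.44.
avocado + bell pepper with both tight: 2.461 servings and 1.539 servings → $6.17.
kale + orange with both tight: 1.257 servings and 1.485 servings → $2.50.
kale + bell pepper with both tight: 1.369 servings and 1.262 servings → $2.83.
orange + bell pepper with both targets exact would need a negative amount; discard.
Cheapest feasible corner: $2.50.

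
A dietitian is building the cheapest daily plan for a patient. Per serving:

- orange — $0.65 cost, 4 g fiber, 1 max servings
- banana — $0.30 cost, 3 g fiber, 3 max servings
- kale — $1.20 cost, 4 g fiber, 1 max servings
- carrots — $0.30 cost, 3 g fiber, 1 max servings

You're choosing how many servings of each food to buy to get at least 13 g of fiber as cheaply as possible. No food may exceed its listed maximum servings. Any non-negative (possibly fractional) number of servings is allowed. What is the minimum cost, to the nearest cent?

Cost per g of fiber: banana $0.1000, carrots $0.1000, orange $0.1625, kale $0.3000.
Take 3 servings of banana: +9.0 g fiber for $0.90 (total $0.90, still need 4.0 g).
Take 1 serving of carrots: +3.0 g fiber for $0.30 (total $1.20, still need 1.0 g).
Take 0.25 servings of orange: +1.0 g fiber for $0.16 (total $1.36, still need 0.0 g).
Filling from the cheapest source first is optimal under one linear minimum: $1.36.

$1.36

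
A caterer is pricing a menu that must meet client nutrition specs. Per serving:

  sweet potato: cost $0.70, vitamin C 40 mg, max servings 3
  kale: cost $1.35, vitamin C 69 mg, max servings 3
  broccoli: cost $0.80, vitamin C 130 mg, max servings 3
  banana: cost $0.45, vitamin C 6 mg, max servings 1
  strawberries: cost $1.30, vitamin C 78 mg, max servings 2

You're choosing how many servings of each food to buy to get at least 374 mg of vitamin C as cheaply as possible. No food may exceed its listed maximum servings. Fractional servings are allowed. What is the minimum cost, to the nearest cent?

Cost per mg of vitamin C: broccoli $0.0062, strawberries $0.0167, sweet potato $0.0175, kale $0.0196, banana $0.0750.
Take 2.877 servings of broccoli: +374.0 mg vitamin C for $2.30 (total $2.30, still need 0.0 mg).
Greedy by cheapest-per-mg is optimal for a single linear constraint, so the minimum cost is $2.30.

$2.30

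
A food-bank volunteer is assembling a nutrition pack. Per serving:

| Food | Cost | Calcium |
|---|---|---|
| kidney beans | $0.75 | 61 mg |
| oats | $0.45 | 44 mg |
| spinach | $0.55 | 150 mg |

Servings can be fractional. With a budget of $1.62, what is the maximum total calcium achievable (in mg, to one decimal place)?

Calcium per dollar: spinach 272.7, oats 97.78, kidney beans 81.33.
With no serving limits, spend the whole cost allowance on spinach: $1.62 / $0.55 × 150 mg = 441.8 mg.

441.8 mg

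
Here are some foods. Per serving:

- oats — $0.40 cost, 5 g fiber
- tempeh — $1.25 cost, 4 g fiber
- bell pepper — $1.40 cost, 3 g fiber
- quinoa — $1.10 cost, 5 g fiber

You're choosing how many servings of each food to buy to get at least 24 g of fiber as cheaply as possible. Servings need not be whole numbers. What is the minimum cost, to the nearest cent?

$1.92

Cost per g of fiber: oats $0.0800, quinoa $0.2200, tempeh $0.3125, bell pepper $0.4667.
With no serving limits, use only oats: 24 g / 5 g = 4.8 servings × $0.40 = $1.92.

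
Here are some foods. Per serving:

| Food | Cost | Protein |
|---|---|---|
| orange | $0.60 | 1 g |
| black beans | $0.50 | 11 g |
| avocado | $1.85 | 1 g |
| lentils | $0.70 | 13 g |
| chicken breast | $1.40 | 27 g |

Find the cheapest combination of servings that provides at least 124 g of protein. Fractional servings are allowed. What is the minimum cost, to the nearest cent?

$5.64

Cost per g of protein: black beans $0.0455, chicken breast $0.0519, lentils $0.0538, orange $0.6000, avocado $1.8500.
With no serving limits, use only black beans: 124 g / 11 g = 11.27 servings × $0.50 = $5.64.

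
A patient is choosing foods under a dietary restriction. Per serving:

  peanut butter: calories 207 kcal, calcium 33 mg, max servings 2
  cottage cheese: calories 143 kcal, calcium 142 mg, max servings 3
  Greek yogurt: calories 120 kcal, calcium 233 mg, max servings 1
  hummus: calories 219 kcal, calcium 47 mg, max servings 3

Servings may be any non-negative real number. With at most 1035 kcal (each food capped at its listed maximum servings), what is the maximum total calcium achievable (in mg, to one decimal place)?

763.3 mg

Calcium per kcal: Greek yogurt 1.942, cottage cheese 0.993, hummus 0.2146, peanut butter 0.1594.
Take 1 serving of Greek yogurt: uses 120 kcal, +233.0 mg calcium (running total 233.0 mg).
Take 3 servings of cottage cheese: uses 429 kcal, +426.0 mg calcium (running total 659.0 mg).
Take 2.219 servings of hummus: uses 486 kcal, +104.3 mg calcium (running total 763.3 mg).
Filling greedily by calcium-per-kcal is optimal for one linear limit, giving 763.3 mg.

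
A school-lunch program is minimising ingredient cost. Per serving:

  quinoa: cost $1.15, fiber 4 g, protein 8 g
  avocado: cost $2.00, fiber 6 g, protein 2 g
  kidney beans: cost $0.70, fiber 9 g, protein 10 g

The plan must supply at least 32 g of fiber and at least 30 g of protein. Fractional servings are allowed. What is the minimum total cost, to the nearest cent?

For a min-cost LP with two ≥-constraints, a basic feasible solution has at most two positive variables.
quinoa only: max(32/4, 30/8) = 8 servings → $9.20.
avocado only: max(32/6, 30/2) = 15 servings → $30.00.
kidney beans only: max(32/9, 30/10) = 3.556 servings → $2.49.
quinoa + avocado with both tight: 2.9 servings and 3.4 servings → $10.13.
quinoa + kidney beans: intersection lies outside the first quadrant.
avocado + kidney beans with both tight: 1.19 servings and 2.762 servings → $4.31.
So the least-cost plan costs $2.49.

$2.49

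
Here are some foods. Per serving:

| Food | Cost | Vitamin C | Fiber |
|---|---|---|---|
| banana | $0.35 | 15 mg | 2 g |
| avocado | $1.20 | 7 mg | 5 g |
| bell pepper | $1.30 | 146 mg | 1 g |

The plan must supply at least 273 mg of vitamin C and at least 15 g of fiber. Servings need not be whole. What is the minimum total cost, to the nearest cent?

Check every corner: each single food scaled to meet both minima, and each pair solved so both constraints bind.
banana only: max(273/15, 15/2) = 18.2 servings → $6.37.
avocado only: max(273/7, 15/5) = 39 servings → $46.80.
bell pepper only: max(273/146, 15/1) = 15 servings → $19.50.
banana + avocado: the both-tight solution has a negative serving — not a feasible corner.
banana + bell pepper with both tight: 6.921 servings and 1.159 servings → $3.93.
avocado + bell pepper with both tight: 2.651 servings and 1.743 servings → $5.45.
The minimum over all feasible corners is $3.93.

$3.93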